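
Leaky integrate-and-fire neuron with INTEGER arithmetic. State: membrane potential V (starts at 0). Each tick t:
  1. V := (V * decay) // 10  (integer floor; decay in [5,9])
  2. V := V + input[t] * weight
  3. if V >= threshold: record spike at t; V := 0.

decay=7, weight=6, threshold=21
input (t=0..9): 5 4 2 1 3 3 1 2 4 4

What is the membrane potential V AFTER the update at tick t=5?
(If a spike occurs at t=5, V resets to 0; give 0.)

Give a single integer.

t=0: input=5 -> V=0 FIRE
t=1: input=4 -> V=0 FIRE
t=2: input=2 -> V=12
t=3: input=1 -> V=14
t=4: input=3 -> V=0 FIRE
t=5: input=3 -> V=18
t=6: input=1 -> V=18
t=7: input=2 -> V=0 FIRE
t=8: input=4 -> V=0 FIRE
t=9: input=4 -> V=0 FIRE

Answer: 18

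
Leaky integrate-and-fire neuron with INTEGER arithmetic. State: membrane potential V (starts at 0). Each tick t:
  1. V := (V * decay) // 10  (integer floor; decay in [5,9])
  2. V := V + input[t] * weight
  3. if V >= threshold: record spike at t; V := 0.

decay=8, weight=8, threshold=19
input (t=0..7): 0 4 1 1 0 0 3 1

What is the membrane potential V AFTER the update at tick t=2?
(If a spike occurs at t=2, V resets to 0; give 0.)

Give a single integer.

Answer: 8

Derivation:
t=0: input=0 -> V=0
t=1: input=4 -> V=0 FIRE
t=2: input=1 -> V=8
t=3: input=1 -> V=14
t=4: input=0 -> V=11
t=5: input=0 -> V=8
t=6: input=3 -> V=0 FIRE
t=7: input=1 -> V=8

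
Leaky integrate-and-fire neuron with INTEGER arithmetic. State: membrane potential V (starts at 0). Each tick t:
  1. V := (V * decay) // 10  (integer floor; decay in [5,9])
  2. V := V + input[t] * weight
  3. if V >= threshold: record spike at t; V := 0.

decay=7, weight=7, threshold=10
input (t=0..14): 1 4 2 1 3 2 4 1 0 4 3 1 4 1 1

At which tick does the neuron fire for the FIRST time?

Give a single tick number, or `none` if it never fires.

t=0: input=1 -> V=7
t=1: input=4 -> V=0 FIRE
t=2: input=2 -> V=0 FIRE
t=3: input=1 -> V=7
t=4: input=3 -> V=0 FIRE
t=5: input=2 -> V=0 FIRE
t=6: input=4 -> V=0 FIRE
t=7: input=1 -> V=7
t=8: input=0 -> V=4
t=9: input=4 -> V=0 FIRE
t=10: input=3 -> V=0 FIRE
t=11: input=1 -> V=7
t=12: input=4 -> V=0 FIRE
t=13: input=1 -> V=7
t=14: input=1 -> V=0 FIRE

Answer: 1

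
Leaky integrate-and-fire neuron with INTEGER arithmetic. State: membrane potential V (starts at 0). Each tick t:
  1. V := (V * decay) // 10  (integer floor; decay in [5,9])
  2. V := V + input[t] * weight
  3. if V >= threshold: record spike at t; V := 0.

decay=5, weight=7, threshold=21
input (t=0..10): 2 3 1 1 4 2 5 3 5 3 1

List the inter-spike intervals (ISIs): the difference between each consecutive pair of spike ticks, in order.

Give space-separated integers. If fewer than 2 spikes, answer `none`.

Answer: 3 2 1 1 1

Derivation:
t=0: input=2 -> V=14
t=1: input=3 -> V=0 FIRE
t=2: input=1 -> V=7
t=3: input=1 -> V=10
t=4: input=4 -> V=0 FIRE
t=5: input=2 -> V=14
t=6: input=5 -> V=0 FIRE
t=7: input=3 -> V=0 FIRE
t=8: input=5 -> V=0 FIRE
t=9: input=3 -> V=0 FIRE
t=10: input=1 -> V=7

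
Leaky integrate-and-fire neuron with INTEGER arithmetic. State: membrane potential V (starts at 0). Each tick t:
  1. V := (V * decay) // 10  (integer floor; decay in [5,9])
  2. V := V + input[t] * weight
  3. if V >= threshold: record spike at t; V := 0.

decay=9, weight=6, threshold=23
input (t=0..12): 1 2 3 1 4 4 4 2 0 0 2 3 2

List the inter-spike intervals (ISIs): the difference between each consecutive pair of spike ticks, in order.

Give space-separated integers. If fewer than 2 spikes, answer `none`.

t=0: input=1 -> V=6
t=1: input=2 -> V=17
t=2: input=3 -> V=0 FIRE
t=3: input=1 -> V=6
t=4: input=4 -> V=0 FIRE
t=5: input=4 -> V=0 FIRE
t=6: input=4 -> V=0 FIRE
t=7: input=2 -> V=12
t=8: input=0 -> V=10
t=9: input=0 -> V=9
t=10: input=2 -> V=20
t=11: input=3 -> V=0 FIRE
t=12: input=2 -> V=12

Answer: 2 1 1 5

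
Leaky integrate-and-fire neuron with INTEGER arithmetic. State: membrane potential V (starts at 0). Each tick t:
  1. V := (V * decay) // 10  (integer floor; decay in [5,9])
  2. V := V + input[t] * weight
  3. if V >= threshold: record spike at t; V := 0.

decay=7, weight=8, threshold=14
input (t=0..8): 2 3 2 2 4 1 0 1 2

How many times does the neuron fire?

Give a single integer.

Answer: 6

Derivation:
t=0: input=2 -> V=0 FIRE
t=1: input=3 -> V=0 FIRE
t=2: input=2 -> V=0 FIRE
t=3: input=2 -> V=0 FIRE
t=4: input=4 -> V=0 FIRE
t=5: input=1 -> V=8
t=6: input=0 -> V=5
t=7: input=1 -> V=11
t=8: input=2 -> V=0 FIRE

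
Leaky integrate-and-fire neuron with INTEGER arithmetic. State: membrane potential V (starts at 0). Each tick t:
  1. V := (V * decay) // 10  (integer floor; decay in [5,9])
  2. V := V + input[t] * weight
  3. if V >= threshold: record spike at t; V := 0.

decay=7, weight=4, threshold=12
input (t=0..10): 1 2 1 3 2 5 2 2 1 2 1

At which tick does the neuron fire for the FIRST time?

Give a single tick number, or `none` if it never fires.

Answer: 3

Derivation:
t=0: input=1 -> V=4
t=1: input=2 -> V=10
t=2: input=1 -> V=11
t=3: input=3 -> V=0 FIRE
t=4: input=2 -> V=8
t=5: input=5 -> V=0 FIRE
t=6: input=2 -> V=8
t=7: input=2 -> V=0 FIRE
t=8: input=1 -> V=4
t=9: input=2 -> V=10
t=10: input=1 -> V=11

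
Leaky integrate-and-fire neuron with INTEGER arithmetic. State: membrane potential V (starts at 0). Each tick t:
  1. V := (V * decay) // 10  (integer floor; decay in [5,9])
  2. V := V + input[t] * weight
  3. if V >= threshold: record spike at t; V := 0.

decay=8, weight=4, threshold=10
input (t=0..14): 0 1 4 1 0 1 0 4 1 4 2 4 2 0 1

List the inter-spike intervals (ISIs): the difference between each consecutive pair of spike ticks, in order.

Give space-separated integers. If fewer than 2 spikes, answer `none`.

Answer: 5 2 2

Derivation:
t=0: input=0 -> V=0
t=1: input=1 -> V=4
t=2: input=4 -> V=0 FIRE
t=3: input=1 -> V=4
t=4: input=0 -> V=3
t=5: input=1 -> V=6
t=6: input=0 -> V=4
t=7: input=4 -> V=0 FIRE
t=8: input=1 -> V=4
t=9: input=4 -> V=0 FIRE
t=10: input=2 -> V=8
t=11: input=4 -> V=0 FIRE
t=12: input=2 -> V=8
t=13: input=0 -> V=6
t=14: input=1 -> V=8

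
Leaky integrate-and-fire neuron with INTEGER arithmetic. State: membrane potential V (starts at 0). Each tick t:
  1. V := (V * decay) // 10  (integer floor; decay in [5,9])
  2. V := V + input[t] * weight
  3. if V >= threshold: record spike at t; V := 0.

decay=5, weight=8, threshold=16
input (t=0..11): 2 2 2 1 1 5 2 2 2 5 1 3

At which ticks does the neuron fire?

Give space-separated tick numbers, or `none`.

t=0: input=2 -> V=0 FIRE
t=1: input=2 -> V=0 FIRE
t=2: input=2 -> V=0 FIRE
t=3: input=1 -> V=8
t=4: input=1 -> V=12
t=5: input=5 -> V=0 FIRE
t=6: input=2 -> V=0 FIRE
t=7: input=2 -> V=0 FIRE
t=8: input=2 -> V=0 FIRE
t=9: input=5 -> V=0 FIRE
t=10: input=1 -> V=8
t=11: input=3 -> V=0 FIRE

Answer: 0 1 2 5 6 7 8 9 11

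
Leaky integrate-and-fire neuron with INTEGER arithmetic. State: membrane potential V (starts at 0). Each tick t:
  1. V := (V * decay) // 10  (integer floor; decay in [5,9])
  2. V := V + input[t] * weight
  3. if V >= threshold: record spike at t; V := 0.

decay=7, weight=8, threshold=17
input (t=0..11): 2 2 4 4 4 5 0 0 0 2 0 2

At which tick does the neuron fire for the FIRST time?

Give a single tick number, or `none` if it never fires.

Answer: 1

Derivation:
t=0: input=2 -> V=16
t=1: input=2 -> V=0 FIRE
t=2: input=4 -> V=0 FIRE
t=3: input=4 -> V=0 FIRE
t=4: input=4 -> V=0 FIRE
t=5: input=5 -> V=0 FIRE
t=6: input=0 -> V=0
t=7: input=0 -> V=0
t=8: input=0 -> V=0
t=9: input=2 -> V=16
t=10: input=0 -> V=11
t=11: input=2 -> V=0 FIRE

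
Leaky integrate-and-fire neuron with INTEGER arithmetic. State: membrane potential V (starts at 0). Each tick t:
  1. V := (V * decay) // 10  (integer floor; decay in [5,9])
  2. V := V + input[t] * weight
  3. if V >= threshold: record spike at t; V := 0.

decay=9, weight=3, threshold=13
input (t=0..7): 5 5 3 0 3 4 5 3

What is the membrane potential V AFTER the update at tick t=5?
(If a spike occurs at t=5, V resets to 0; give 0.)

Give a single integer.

Answer: 12

Derivation:
t=0: input=5 -> V=0 FIRE
t=1: input=5 -> V=0 FIRE
t=2: input=3 -> V=9
t=3: input=0 -> V=8
t=4: input=3 -> V=0 FIRE
t=5: input=4 -> V=12
t=6: input=5 -> V=0 FIRE
t=7: input=3 -> V=9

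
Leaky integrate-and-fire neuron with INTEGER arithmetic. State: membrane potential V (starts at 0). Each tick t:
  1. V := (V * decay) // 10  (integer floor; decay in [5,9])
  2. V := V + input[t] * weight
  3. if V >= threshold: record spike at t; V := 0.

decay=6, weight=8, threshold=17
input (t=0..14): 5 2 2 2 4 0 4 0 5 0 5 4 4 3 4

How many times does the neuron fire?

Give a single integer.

t=0: input=5 -> V=0 FIRE
t=1: input=2 -> V=16
t=2: input=2 -> V=0 FIRE
t=3: input=2 -> V=16
t=4: input=4 -> V=0 FIRE
t=5: input=0 -> V=0
t=6: input=4 -> V=0 FIRE
t=7: input=0 -> V=0
t=8: input=5 -> V=0 FIRE
t=9: input=0 -> V=0
t=10: input=5 -> V=0 FIRE
t=11: input=4 -> V=0 FIRE
t=12: input=4 -> V=0 FIRE
t=13: input=3 -> V=0 FIRE
t=14: input=4 -> V=0 FIRE

Answer: 10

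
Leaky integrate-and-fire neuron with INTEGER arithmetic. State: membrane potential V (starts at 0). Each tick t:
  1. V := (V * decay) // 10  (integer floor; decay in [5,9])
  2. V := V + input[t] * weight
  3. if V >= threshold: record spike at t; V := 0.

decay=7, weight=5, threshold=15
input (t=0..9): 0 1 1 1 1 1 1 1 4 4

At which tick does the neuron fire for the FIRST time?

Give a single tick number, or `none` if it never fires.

Answer: 8

Derivation:
t=0: input=0 -> V=0
t=1: input=1 -> V=5
t=2: input=1 -> V=8
t=3: input=1 -> V=10
t=4: input=1 -> V=12
t=5: input=1 -> V=13
t=6: input=1 -> V=14
t=7: input=1 -> V=14
t=8: input=4 -> V=0 FIRE
t=9: input=4 -> V=0 FIRE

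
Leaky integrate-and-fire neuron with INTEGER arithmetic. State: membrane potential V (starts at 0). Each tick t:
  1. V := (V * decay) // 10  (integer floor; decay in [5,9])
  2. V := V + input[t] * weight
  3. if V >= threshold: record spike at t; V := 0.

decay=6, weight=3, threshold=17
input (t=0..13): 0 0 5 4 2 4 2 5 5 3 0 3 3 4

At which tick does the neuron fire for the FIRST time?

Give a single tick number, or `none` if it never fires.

t=0: input=0 -> V=0
t=1: input=0 -> V=0
t=2: input=5 -> V=15
t=3: input=4 -> V=0 FIRE
t=4: input=2 -> V=6
t=5: input=4 -> V=15
t=6: input=2 -> V=15
t=7: input=5 -> V=0 FIRE
t=8: input=5 -> V=15
t=9: input=3 -> V=0 FIRE
t=10: input=0 -> V=0
t=11: input=3 -> V=9
t=12: input=3 -> V=14
t=13: input=4 -> V=0 FIRE

Answer: 3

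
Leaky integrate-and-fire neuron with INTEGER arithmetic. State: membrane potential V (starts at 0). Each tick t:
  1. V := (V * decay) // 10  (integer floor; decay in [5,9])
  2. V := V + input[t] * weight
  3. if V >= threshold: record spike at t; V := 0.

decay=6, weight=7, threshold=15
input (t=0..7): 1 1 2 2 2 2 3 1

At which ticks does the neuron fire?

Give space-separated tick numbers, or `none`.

t=0: input=1 -> V=7
t=1: input=1 -> V=11
t=2: input=2 -> V=0 FIRE
t=3: input=2 -> V=14
t=4: input=2 -> V=0 FIRE
t=5: input=2 -> V=14
t=6: input=3 -> V=0 FIRE
t=7: input=1 -> V=7

Answer: 2 4 6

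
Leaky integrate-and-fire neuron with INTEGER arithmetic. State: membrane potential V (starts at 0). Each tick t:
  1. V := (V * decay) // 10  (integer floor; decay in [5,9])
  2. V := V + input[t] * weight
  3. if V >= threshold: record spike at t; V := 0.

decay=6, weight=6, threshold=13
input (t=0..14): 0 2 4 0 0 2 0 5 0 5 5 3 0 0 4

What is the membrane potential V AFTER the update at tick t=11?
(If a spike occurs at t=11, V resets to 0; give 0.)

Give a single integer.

Answer: 0

Derivation:
t=0: input=0 -> V=0
t=1: input=2 -> V=12
t=2: input=4 -> V=0 FIRE
t=3: input=0 -> V=0
t=4: input=0 -> V=0
t=5: input=2 -> V=12
t=6: input=0 -> V=7
t=7: input=5 -> V=0 FIRE
t=8: input=0 -> V=0
t=9: input=5 -> V=0 FIRE
t=10: input=5 -> V=0 FIRE
t=11: input=3 -> V=0 FIRE
t=12: input=0 -> V=0
t=13: input=0 -> V=0
t=14: input=4 -> V=0 FIRE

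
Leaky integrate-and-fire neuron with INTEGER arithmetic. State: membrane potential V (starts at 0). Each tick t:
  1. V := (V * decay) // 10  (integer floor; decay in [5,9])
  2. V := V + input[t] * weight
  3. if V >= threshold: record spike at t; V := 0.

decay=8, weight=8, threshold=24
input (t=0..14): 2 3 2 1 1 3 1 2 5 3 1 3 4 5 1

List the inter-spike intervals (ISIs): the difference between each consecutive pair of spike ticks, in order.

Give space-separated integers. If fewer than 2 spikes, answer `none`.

Answer: 3 1 3 1 2 1 1

Derivation:
t=0: input=2 -> V=16
t=1: input=3 -> V=0 FIRE
t=2: input=2 -> V=16
t=3: input=1 -> V=20
t=4: input=1 -> V=0 FIRE
t=5: input=3 -> V=0 FIRE
t=6: input=1 -> V=8
t=7: input=2 -> V=22
t=8: input=5 -> V=0 FIRE
t=9: input=3 -> V=0 FIRE
t=10: input=1 -> V=8
t=11: input=3 -> V=0 FIRE
t=12: input=4 -> V=0 FIRE
t=13: input=5 -> V=0 FIRE
t=14: input=1 -> V=8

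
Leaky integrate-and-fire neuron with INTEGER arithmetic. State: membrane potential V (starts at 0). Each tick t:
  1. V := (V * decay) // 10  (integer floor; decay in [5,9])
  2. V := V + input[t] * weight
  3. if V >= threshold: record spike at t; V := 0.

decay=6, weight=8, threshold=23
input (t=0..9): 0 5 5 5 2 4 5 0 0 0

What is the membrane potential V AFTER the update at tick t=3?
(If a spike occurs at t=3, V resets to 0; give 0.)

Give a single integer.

Answer: 0

Derivation:
t=0: input=0 -> V=0
t=1: input=5 -> V=0 FIRE
t=2: input=5 -> V=0 FIRE
t=3: input=5 -> V=0 FIRE
t=4: input=2 -> V=16
t=5: input=4 -> V=0 FIRE
t=6: input=5 -> V=0 FIRE
t=7: input=0 -> V=0
t=8: input=0 -> V=0
t=9: input=0 -> V=0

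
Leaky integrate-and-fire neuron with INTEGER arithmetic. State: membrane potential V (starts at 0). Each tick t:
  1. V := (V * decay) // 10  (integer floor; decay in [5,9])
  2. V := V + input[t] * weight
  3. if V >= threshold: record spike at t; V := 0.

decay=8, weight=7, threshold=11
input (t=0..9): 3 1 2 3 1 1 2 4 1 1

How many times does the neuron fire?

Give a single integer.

Answer: 7

Derivation:
t=0: input=3 -> V=0 FIRE
t=1: input=1 -> V=7
t=2: input=2 -> V=0 FIRE
t=3: input=3 -> V=0 FIRE
t=4: input=1 -> V=7
t=5: input=1 -> V=0 FIRE
t=6: input=2 -> V=0 FIRE
t=7: input=4 -> V=0 FIRE
t=8: input=1 -> V=7
t=9: input=1 -> V=0 FIRE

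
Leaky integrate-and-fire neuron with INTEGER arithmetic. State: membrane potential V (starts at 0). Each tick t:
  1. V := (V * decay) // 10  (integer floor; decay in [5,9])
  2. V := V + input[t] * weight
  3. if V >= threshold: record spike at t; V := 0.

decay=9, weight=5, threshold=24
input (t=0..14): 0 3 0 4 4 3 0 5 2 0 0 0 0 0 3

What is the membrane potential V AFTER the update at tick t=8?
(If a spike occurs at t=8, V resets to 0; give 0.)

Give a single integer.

Answer: 10

Derivation:
t=0: input=0 -> V=0
t=1: input=3 -> V=15
t=2: input=0 -> V=13
t=3: input=4 -> V=0 FIRE
t=4: input=4 -> V=20
t=5: input=3 -> V=0 FIRE
t=6: input=0 -> V=0
t=7: input=5 -> V=0 FIRE
t=8: input=2 -> V=10
t=9: input=0 -> V=9
t=10: input=0 -> V=8
t=11: input=0 -> V=7
t=12: input=0 -> V=6
t=13: input=0 -> V=5
t=14: input=3 -> V=19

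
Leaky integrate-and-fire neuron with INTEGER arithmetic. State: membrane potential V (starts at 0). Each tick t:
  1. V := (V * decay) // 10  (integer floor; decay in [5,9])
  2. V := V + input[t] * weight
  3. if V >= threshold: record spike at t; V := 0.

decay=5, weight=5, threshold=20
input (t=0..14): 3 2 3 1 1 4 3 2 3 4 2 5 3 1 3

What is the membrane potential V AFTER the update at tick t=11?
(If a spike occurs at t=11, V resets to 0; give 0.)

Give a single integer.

t=0: input=3 -> V=15
t=1: input=2 -> V=17
t=2: input=3 -> V=0 FIRE
t=3: input=1 -> V=5
t=4: input=1 -> V=7
t=5: input=4 -> V=0 FIRE
t=6: input=3 -> V=15
t=7: input=2 -> V=17
t=8: input=3 -> V=0 FIRE
t=9: input=4 -> V=0 FIRE
t=10: input=2 -> V=10
t=11: input=5 -> V=0 FIRE
t=12: input=3 -> V=15
t=13: input=1 -> V=12
t=14: input=3 -> V=0 FIRE

Answer: 0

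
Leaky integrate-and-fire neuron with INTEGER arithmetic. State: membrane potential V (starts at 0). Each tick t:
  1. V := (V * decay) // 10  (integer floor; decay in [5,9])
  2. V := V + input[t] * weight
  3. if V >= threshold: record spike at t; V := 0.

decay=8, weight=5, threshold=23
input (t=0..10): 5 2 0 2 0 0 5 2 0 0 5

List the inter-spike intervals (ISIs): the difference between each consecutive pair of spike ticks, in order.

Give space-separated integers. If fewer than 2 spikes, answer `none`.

t=0: input=5 -> V=0 FIRE
t=1: input=2 -> V=10
t=2: input=0 -> V=8
t=3: input=2 -> V=16
t=4: input=0 -> V=12
t=5: input=0 -> V=9
t=6: input=5 -> V=0 FIRE
t=7: input=2 -> V=10
t=8: input=0 -> V=8
t=9: input=0 -> V=6
t=10: input=5 -> V=0 FIRE

Answer: 6 4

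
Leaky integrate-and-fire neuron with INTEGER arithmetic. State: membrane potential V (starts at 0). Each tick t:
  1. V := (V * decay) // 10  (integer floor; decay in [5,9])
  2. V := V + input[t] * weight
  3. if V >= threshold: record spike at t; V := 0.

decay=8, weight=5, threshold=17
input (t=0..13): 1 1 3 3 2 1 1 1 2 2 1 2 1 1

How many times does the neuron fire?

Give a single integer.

Answer: 4

Derivation:
t=0: input=1 -> V=5
t=1: input=1 -> V=9
t=2: input=3 -> V=0 FIRE
t=3: input=3 -> V=15
t=4: input=2 -> V=0 FIRE
t=5: input=1 -> V=5
t=6: input=1 -> V=9
t=7: input=1 -> V=12
t=8: input=2 -> V=0 FIRE
t=9: input=2 -> V=10
t=10: input=1 -> V=13
t=11: input=2 -> V=0 FIRE
t=12: input=1 -> V=5
t=13: input=1 -> V=9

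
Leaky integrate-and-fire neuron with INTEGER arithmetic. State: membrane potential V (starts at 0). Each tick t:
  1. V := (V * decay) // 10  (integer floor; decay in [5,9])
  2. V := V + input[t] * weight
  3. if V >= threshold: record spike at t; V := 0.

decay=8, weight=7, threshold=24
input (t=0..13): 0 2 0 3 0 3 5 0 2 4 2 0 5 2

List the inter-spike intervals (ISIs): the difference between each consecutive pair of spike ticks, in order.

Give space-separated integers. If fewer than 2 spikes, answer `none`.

t=0: input=0 -> V=0
t=1: input=2 -> V=14
t=2: input=0 -> V=11
t=3: input=3 -> V=0 FIRE
t=4: input=0 -> V=0
t=5: input=3 -> V=21
t=6: input=5 -> V=0 FIRE
t=7: input=0 -> V=0
t=8: input=2 -> V=14
t=9: input=4 -> V=0 FIRE
t=10: input=2 -> V=14
t=11: input=0 -> V=11
t=12: input=5 -> V=0 FIRE
t=13: input=2 -> V=14

Answer: 3 3 3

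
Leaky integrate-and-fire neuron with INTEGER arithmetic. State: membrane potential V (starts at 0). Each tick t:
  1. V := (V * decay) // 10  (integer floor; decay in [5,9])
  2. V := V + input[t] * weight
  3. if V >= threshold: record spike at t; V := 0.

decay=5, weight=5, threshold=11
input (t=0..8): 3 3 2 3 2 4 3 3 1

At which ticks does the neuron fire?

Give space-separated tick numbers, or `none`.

Answer: 0 1 3 5 6 7

Derivation:
t=0: input=3 -> V=0 FIRE
t=1: input=3 -> V=0 FIRE
t=2: input=2 -> V=10
t=3: input=3 -> V=0 FIRE
t=4: input=2 -> V=10
t=5: input=4 -> V=0 FIRE
t=6: input=3 -> V=0 FIRE
t=7: input=3 -> V=0 FIRE
t=8: input=1 -> V=5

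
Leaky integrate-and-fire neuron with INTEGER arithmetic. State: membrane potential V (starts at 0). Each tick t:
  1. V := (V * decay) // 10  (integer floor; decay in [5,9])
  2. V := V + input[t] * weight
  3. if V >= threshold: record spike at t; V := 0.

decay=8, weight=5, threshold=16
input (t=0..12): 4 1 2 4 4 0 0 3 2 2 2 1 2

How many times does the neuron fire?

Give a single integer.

t=0: input=4 -> V=0 FIRE
t=1: input=1 -> V=5
t=2: input=2 -> V=14
t=3: input=4 -> V=0 FIRE
t=4: input=4 -> V=0 FIRE
t=5: input=0 -> V=0
t=6: input=0 -> V=0
t=7: input=3 -> V=15
t=8: input=2 -> V=0 FIRE
t=9: input=2 -> V=10
t=10: input=2 -> V=0 FIRE
t=11: input=1 -> V=5
t=12: input=2 -> V=14

Answer: 5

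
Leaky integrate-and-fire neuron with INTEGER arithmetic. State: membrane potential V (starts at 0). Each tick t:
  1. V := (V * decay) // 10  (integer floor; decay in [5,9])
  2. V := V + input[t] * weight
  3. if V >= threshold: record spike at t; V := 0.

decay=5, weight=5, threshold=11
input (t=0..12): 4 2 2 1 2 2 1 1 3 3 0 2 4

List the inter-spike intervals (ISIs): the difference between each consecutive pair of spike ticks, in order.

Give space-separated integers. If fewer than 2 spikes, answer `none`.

t=0: input=4 -> V=0 FIRE
t=1: input=2 -> V=10
t=2: input=2 -> V=0 FIRE
t=3: input=1 -> V=5
t=4: input=2 -> V=0 FIRE
t=5: input=2 -> V=10
t=6: input=1 -> V=10
t=7: input=1 -> V=10
t=8: input=3 -> V=0 FIRE
t=9: input=3 -> V=0 FIRE
t=10: input=0 -> V=0
t=11: input=2 -> V=10
t=12: input=4 -> V=0 FIRE

Answer: 2 2 4 1 3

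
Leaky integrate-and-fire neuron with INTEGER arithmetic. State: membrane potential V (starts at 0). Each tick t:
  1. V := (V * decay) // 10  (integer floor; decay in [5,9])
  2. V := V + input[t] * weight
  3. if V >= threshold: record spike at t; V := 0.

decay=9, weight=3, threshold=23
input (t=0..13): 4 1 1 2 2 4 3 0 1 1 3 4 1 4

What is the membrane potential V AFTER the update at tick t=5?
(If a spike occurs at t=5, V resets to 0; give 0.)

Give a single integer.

t=0: input=4 -> V=12
t=1: input=1 -> V=13
t=2: input=1 -> V=14
t=3: input=2 -> V=18
t=4: input=2 -> V=22
t=5: input=4 -> V=0 FIRE
t=6: input=3 -> V=9
t=7: input=0 -> V=8
t=8: input=1 -> V=10
t=9: input=1 -> V=12
t=10: input=3 -> V=19
t=11: input=4 -> V=0 FIRE
t=12: input=1 -> V=3
t=13: input=4 -> V=14

Answer: 0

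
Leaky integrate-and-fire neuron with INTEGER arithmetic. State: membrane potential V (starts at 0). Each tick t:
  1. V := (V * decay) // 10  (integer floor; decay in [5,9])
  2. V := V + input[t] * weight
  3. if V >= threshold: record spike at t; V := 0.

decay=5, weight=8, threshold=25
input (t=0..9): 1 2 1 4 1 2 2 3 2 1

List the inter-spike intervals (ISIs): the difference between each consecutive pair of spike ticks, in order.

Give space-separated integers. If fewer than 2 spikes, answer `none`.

t=0: input=1 -> V=8
t=1: input=2 -> V=20
t=2: input=1 -> V=18
t=3: input=4 -> V=0 FIRE
t=4: input=1 -> V=8
t=5: input=2 -> V=20
t=6: input=2 -> V=0 FIRE
t=7: input=3 -> V=24
t=8: input=2 -> V=0 FIRE
t=9: input=1 -> V=8

Answer: 3 2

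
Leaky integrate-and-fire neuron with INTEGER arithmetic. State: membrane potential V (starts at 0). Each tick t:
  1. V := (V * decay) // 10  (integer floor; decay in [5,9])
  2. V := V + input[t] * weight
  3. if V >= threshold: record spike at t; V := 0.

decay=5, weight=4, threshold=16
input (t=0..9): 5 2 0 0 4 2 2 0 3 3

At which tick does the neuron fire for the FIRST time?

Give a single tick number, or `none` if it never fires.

Answer: 0

Derivation:
t=0: input=5 -> V=0 FIRE
t=1: input=2 -> V=8
t=2: input=0 -> V=4
t=3: input=0 -> V=2
t=4: input=4 -> V=0 FIRE
t=5: input=2 -> V=8
t=6: input=2 -> V=12
t=7: input=0 -> V=6
t=8: input=3 -> V=15
t=9: input=3 -> V=0 FIRE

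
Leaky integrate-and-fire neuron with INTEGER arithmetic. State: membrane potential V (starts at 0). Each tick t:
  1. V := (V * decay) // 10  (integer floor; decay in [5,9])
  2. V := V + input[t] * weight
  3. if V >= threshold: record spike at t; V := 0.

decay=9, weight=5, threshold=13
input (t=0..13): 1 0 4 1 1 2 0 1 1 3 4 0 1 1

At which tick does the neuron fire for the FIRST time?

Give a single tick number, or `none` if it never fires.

t=0: input=1 -> V=5
t=1: input=0 -> V=4
t=2: input=4 -> V=0 FIRE
t=3: input=1 -> V=5
t=4: input=1 -> V=9
t=5: input=2 -> V=0 FIRE
t=6: input=0 -> V=0
t=7: input=1 -> V=5
t=8: input=1 -> V=9
t=9: input=3 -> V=0 FIRE
t=10: input=4 -> V=0 FIRE
t=11: input=0 -> V=0
t=12: input=1 -> V=5
t=13: input=1 -> V=9

Answer: 2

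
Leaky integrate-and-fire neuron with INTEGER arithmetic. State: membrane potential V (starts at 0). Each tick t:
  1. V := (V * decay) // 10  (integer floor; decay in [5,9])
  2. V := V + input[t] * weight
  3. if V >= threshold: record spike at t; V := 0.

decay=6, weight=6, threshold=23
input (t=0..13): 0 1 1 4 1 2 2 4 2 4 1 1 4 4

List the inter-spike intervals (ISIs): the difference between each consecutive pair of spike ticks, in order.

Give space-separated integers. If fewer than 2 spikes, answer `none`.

Answer: 4 2 3 1

Derivation:
t=0: input=0 -> V=0
t=1: input=1 -> V=6
t=2: input=1 -> V=9
t=3: input=4 -> V=0 FIRE
t=4: input=1 -> V=6
t=5: input=2 -> V=15
t=6: input=2 -> V=21
t=7: input=4 -> V=0 FIRE
t=8: input=2 -> V=12
t=9: input=4 -> V=0 FIRE
t=10: input=1 -> V=6
t=11: input=1 -> V=9
t=12: input=4 -> V=0 FIRE
t=13: input=4 -> V=0 FIRE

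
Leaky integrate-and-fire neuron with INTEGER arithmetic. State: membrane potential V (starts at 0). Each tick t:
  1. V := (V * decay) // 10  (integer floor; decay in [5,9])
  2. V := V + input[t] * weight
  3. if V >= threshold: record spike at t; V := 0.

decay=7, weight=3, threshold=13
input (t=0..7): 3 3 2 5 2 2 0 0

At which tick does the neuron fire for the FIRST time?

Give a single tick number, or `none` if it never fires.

Answer: 1

Derivation:
t=0: input=3 -> V=9
t=1: input=3 -> V=0 FIRE
t=2: input=2 -> V=6
t=3: input=5 -> V=0 FIRE
t=4: input=2 -> V=6
t=5: input=2 -> V=10
t=6: input=0 -> V=7
t=7: input=0 -> V=4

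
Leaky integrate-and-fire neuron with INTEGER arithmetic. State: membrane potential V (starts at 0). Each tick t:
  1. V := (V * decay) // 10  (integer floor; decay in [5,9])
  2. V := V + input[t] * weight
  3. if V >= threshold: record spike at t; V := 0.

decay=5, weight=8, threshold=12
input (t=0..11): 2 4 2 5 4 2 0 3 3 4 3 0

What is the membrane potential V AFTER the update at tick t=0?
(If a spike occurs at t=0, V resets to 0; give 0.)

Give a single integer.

t=0: input=2 -> V=0 FIRE
t=1: input=4 -> V=0 FIRE
t=2: input=2 -> V=0 FIRE
t=3: input=5 -> V=0 FIRE
t=4: input=4 -> V=0 FIRE
t=5: input=2 -> V=0 FIRE
t=6: input=0 -> V=0
t=7: input=3 -> V=0 FIRE
t=8: input=3 -> V=0 FIRE
t=9: input=4 -> V=0 FIRE
t=10: input=3 -> V=0 FIRE
t=11: input=0 -> V=0

Answer: 0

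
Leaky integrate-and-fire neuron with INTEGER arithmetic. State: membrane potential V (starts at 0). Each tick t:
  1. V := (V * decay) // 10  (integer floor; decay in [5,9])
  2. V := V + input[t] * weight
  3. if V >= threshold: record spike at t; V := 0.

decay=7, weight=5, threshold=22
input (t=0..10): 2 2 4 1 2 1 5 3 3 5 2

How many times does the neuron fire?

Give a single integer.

Answer: 4

Derivation:
t=0: input=2 -> V=10
t=1: input=2 -> V=17
t=2: input=4 -> V=0 FIRE
t=3: input=1 -> V=5
t=4: input=2 -> V=13
t=5: input=1 -> V=14
t=6: input=5 -> V=0 FIRE
t=7: input=3 -> V=15
t=8: input=3 -> V=0 FIRE
t=9: input=5 -> V=0 FIRE
t=10: input=2 -> V=10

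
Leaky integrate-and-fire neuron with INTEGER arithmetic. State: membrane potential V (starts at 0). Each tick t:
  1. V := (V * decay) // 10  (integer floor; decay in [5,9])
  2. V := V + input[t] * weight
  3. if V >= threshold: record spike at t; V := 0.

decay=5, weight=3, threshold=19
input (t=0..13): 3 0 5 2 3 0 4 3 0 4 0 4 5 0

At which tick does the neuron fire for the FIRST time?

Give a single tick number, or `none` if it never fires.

Answer: 12

Derivation:
t=0: input=3 -> V=9
t=1: input=0 -> V=4
t=2: input=5 -> V=17
t=3: input=2 -> V=14
t=4: input=3 -> V=16
t=5: input=0 -> V=8
t=6: input=4 -> V=16
t=7: input=3 -> V=17
t=8: input=0 -> V=8
t=9: input=4 -> V=16
t=10: input=0 -> V=8
t=11: input=4 -> V=16
t=12: input=5 -> V=0 FIRE
t=13: input=0 -> V=0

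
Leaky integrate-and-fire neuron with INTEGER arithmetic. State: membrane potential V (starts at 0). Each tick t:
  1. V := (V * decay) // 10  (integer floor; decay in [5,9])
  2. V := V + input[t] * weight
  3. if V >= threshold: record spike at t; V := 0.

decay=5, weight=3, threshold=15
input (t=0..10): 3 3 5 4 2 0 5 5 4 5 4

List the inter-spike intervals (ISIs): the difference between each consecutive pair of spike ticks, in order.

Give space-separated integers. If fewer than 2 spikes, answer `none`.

t=0: input=3 -> V=9
t=1: input=3 -> V=13
t=2: input=5 -> V=0 FIRE
t=3: input=4 -> V=12
t=4: input=2 -> V=12
t=5: input=0 -> V=6
t=6: input=5 -> V=0 FIRE
t=7: input=5 -> V=0 FIRE
t=8: input=4 -> V=12
t=9: input=5 -> V=0 FIRE
t=10: input=4 -> V=12

Answer: 4 1 2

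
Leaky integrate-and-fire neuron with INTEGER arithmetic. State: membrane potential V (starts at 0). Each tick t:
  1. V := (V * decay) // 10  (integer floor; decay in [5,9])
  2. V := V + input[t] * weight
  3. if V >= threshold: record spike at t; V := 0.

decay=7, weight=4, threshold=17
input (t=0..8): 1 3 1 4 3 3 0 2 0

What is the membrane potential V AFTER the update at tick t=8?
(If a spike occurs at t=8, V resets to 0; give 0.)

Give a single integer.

t=0: input=1 -> V=4
t=1: input=3 -> V=14
t=2: input=1 -> V=13
t=3: input=4 -> V=0 FIRE
t=4: input=3 -> V=12
t=5: input=3 -> V=0 FIRE
t=6: input=0 -> V=0
t=7: input=2 -> V=8
t=8: input=0 -> V=5

Answer: 5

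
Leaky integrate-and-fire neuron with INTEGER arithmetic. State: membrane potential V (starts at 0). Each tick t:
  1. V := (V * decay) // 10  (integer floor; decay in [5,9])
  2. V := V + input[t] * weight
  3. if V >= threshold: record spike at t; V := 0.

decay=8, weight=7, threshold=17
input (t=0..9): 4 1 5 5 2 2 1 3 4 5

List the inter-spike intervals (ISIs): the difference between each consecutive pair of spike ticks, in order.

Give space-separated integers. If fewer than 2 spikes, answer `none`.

t=0: input=4 -> V=0 FIRE
t=1: input=1 -> V=7
t=2: input=5 -> V=0 FIRE
t=3: input=5 -> V=0 FIRE
t=4: input=2 -> V=14
t=5: input=2 -> V=0 FIRE
t=6: input=1 -> V=7
t=7: input=3 -> V=0 FIRE
t=8: input=4 -> V=0 FIRE
t=9: input=5 -> V=0 FIRE

Answer: 2 1 2 2 1 1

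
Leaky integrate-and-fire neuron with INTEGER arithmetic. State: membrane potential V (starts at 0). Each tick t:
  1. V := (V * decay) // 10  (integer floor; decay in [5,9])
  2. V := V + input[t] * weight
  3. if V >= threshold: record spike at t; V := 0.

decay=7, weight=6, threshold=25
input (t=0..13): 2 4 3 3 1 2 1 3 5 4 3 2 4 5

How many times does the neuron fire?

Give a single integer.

Answer: 7

Derivation:
t=0: input=2 -> V=12
t=1: input=4 -> V=0 FIRE
t=2: input=3 -> V=18
t=3: input=3 -> V=0 FIRE
t=4: input=1 -> V=6
t=5: input=2 -> V=16
t=6: input=1 -> V=17
t=7: input=3 -> V=0 FIRE
t=8: input=5 -> V=0 FIRE
t=9: input=4 -> V=24
t=10: input=3 -> V=0 FIRE
t=11: input=2 -> V=12
t=12: input=4 -> V=0 FIRE
t=13: input=5 -> V=0 FIRE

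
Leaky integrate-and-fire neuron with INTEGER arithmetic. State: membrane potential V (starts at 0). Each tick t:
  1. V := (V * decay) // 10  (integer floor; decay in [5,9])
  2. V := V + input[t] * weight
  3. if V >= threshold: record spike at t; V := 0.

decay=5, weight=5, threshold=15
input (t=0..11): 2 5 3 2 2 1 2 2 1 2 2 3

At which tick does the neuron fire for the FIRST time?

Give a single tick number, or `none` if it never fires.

t=0: input=2 -> V=10
t=1: input=5 -> V=0 FIRE
t=2: input=3 -> V=0 FIRE
t=3: input=2 -> V=10
t=4: input=2 -> V=0 FIRE
t=5: input=1 -> V=5
t=6: input=2 -> V=12
t=7: input=2 -> V=0 FIRE
t=8: input=1 -> V=5
t=9: input=2 -> V=12
t=10: input=2 -> V=0 FIRE
t=11: input=3 -> V=0 FIRE

Answer: 1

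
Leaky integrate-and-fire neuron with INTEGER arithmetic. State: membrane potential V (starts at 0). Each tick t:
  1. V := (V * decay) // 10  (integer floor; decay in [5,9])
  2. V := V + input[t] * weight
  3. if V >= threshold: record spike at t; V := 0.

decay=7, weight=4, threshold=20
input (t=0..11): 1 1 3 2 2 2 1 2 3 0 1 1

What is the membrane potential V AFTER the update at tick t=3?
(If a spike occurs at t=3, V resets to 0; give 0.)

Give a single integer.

Answer: 19

Derivation:
t=0: input=1 -> V=4
t=1: input=1 -> V=6
t=2: input=3 -> V=16
t=3: input=2 -> V=19
t=4: input=2 -> V=0 FIRE
t=5: input=2 -> V=8
t=6: input=1 -> V=9
t=7: input=2 -> V=14
t=8: input=3 -> V=0 FIRE
t=9: input=0 -> V=0
t=10: input=1 -> V=4
t=11: input=1 -> V=6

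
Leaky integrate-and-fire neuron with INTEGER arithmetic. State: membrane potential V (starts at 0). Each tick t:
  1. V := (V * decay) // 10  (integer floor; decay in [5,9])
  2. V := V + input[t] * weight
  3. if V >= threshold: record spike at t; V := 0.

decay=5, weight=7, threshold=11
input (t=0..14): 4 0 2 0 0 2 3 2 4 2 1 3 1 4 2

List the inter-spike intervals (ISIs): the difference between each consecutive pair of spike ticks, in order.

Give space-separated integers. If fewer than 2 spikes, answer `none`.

Answer: 2 3 1 1 1 1 2 2 1

Derivation:
t=0: input=4 -> V=0 FIRE
t=1: input=0 -> V=0
t=2: input=2 -> V=0 FIRE
t=3: input=0 -> V=0
t=4: input=0 -> V=0
t=5: input=2 -> V=0 FIRE
t=6: input=3 -> V=0 FIRE
t=7: input=2 -> V=0 FIRE
t=8: input=4 -> V=0 FIRE
t=9: input=2 -> V=0 FIRE
t=10: input=1 -> V=7
t=11: input=3 -> V=0 FIRE
t=12: input=1 -> V=7
t=13: input=4 -> V=0 FIRE
t=14: input=2 -> V=0 FIRE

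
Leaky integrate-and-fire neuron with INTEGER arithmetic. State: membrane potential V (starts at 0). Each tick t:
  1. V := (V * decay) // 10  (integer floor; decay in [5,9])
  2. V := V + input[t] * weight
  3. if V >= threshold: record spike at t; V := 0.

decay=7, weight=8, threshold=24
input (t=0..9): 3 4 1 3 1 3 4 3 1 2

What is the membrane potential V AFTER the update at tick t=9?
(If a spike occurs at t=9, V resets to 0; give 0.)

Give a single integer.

t=0: input=3 -> V=0 FIRE
t=1: input=4 -> V=0 FIRE
t=2: input=1 -> V=8
t=3: input=3 -> V=0 FIRE
t=4: input=1 -> V=8
t=5: input=3 -> V=0 FIRE
t=6: input=4 -> V=0 FIRE
t=7: input=3 -> V=0 FIRE
t=8: input=1 -> V=8
t=9: input=2 -> V=21

Answer: 21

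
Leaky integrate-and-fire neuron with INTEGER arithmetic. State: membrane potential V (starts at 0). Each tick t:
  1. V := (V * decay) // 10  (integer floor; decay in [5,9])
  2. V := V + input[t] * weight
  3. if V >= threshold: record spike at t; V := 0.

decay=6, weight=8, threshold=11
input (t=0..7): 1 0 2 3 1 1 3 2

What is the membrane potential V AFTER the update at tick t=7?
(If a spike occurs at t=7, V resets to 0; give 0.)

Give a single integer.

Answer: 0

Derivation:
t=0: input=1 -> V=8
t=1: input=0 -> V=4
t=2: input=2 -> V=0 FIRE
t=3: input=3 -> V=0 FIRE
t=4: input=1 -> V=8
t=5: input=1 -> V=0 FIRE
t=6: input=3 -> V=0 FIRE
t=7: input=2 -> V=0 FIRE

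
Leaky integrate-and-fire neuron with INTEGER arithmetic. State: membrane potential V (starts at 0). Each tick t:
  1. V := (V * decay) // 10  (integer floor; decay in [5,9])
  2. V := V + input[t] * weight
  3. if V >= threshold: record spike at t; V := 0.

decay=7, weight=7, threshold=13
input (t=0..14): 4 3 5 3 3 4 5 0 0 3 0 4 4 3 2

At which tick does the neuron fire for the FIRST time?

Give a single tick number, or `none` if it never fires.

Answer: 0

Derivation:
t=0: input=4 -> V=0 FIRE
t=1: input=3 -> V=0 FIRE
t=2: input=5 -> V=0 FIRE
t=3: input=3 -> V=0 FIRE
t=4: input=3 -> V=0 FIRE
t=5: input=4 -> V=0 FIRE
t=6: input=5 -> V=0 FIRE
t=7: input=0 -> V=0
t=8: input=0 -> V=0
t=9: input=3 -> V=0 FIRE
t=10: input=0 -> V=0
t=11: input=4 -> V=0 FIRE
t=12: input=4 -> V=0 FIRE
t=13: input=3 -> V=0 FIRE
t=14: input=2 -> V=0 FIRE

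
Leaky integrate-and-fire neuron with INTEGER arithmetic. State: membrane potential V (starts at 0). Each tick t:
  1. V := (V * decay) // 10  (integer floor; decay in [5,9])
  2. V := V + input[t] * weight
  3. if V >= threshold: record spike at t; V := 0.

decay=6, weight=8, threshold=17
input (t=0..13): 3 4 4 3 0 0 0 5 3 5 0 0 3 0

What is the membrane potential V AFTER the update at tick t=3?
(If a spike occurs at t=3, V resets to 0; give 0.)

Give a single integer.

t=0: input=3 -> V=0 FIRE
t=1: input=4 -> V=0 FIRE
t=2: input=4 -> V=0 FIRE
t=3: input=3 -> V=0 FIRE
t=4: input=0 -> V=0
t=5: input=0 -> V=0
t=6: input=0 -> V=0
t=7: input=5 -> V=0 FIRE
t=8: input=3 -> V=0 FIRE
t=9: input=5 -> V=0 FIRE
t=10: input=0 -> V=0
t=11: input=0 -> V=0
t=12: input=3 -> V=0 FIRE
t=13: input=0 -> V=0

Answer: 0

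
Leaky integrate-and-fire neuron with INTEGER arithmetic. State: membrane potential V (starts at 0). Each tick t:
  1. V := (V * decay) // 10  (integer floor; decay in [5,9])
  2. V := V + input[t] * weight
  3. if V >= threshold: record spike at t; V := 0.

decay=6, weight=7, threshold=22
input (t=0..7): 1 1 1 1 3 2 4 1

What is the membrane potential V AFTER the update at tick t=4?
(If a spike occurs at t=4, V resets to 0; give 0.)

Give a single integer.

Answer: 0

Derivation:
t=0: input=1 -> V=7
t=1: input=1 -> V=11
t=2: input=1 -> V=13
t=3: input=1 -> V=14
t=4: input=3 -> V=0 FIRE
t=5: input=2 -> V=14
t=6: input=4 -> V=0 FIRE
t=7: input=1 -> V=7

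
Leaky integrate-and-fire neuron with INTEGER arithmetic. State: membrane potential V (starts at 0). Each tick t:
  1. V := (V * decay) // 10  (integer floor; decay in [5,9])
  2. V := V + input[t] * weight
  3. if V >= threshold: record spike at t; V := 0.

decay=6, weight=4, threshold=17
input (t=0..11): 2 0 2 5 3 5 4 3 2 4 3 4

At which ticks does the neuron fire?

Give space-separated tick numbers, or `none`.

t=0: input=2 -> V=8
t=1: input=0 -> V=4
t=2: input=2 -> V=10
t=3: input=5 -> V=0 FIRE
t=4: input=3 -> V=12
t=5: input=5 -> V=0 FIRE
t=6: input=4 -> V=16
t=7: input=3 -> V=0 FIRE
t=8: input=2 -> V=8
t=9: input=4 -> V=0 FIRE
t=10: input=3 -> V=12
t=11: input=4 -> V=0 FIRE

Answer: 3 5 7 9 11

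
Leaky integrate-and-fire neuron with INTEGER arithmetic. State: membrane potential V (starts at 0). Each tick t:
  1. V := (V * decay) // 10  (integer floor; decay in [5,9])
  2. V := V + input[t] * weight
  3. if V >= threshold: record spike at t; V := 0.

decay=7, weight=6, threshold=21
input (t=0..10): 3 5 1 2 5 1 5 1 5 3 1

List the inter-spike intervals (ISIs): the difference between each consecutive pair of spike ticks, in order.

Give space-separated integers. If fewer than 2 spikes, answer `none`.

t=0: input=3 -> V=18
t=1: input=5 -> V=0 FIRE
t=2: input=1 -> V=6
t=3: input=2 -> V=16
t=4: input=5 -> V=0 FIRE
t=5: input=1 -> V=6
t=6: input=5 -> V=0 FIRE
t=7: input=1 -> V=6
t=8: input=5 -> V=0 FIRE
t=9: input=3 -> V=18
t=10: input=1 -> V=18

Answer: 3 2 2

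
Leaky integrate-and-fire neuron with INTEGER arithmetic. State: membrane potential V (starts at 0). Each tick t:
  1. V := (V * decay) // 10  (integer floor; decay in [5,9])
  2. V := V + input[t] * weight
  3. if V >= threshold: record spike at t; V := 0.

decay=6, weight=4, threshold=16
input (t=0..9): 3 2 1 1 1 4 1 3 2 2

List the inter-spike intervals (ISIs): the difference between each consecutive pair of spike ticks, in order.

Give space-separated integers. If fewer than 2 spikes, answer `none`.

t=0: input=3 -> V=12
t=1: input=2 -> V=15
t=2: input=1 -> V=13
t=3: input=1 -> V=11
t=4: input=1 -> V=10
t=5: input=4 -> V=0 FIRE
t=6: input=1 -> V=4
t=7: input=3 -> V=14
t=8: input=2 -> V=0 FIRE
t=9: input=2 -> V=8

Answer: 3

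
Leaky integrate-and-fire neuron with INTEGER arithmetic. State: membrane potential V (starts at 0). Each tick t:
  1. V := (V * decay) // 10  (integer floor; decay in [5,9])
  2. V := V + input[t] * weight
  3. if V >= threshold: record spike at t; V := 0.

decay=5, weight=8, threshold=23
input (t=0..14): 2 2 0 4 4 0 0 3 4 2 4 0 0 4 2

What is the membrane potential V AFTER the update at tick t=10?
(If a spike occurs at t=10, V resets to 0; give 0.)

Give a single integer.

Answer: 0

Derivation:
t=0: input=2 -> V=16
t=1: input=2 -> V=0 FIRE
t=2: input=0 -> V=0
t=3: input=4 -> V=0 FIRE
t=4: input=4 -> V=0 FIRE
t=5: input=0 -> V=0
t=6: input=0 -> V=0
t=7: input=3 -> V=0 FIRE
t=8: input=4 -> V=0 FIRE
t=9: input=2 -> V=16
t=10: input=4 -> V=0 FIRE
t=11: input=0 -> V=0
t=12: input=0 -> V=0
t=13: input=4 -> V=0 FIRE
t=14: input=2 -> V=16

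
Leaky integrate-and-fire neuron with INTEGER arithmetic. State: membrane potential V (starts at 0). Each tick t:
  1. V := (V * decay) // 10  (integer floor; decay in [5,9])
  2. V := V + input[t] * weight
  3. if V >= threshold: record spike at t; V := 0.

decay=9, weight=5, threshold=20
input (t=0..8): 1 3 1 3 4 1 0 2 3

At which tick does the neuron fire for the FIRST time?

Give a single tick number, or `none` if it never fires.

t=0: input=1 -> V=5
t=1: input=3 -> V=19
t=2: input=1 -> V=0 FIRE
t=3: input=3 -> V=15
t=4: input=4 -> V=0 FIRE
t=5: input=1 -> V=5
t=6: input=0 -> V=4
t=7: input=2 -> V=13
t=8: input=3 -> V=0 FIRE

Answer: 2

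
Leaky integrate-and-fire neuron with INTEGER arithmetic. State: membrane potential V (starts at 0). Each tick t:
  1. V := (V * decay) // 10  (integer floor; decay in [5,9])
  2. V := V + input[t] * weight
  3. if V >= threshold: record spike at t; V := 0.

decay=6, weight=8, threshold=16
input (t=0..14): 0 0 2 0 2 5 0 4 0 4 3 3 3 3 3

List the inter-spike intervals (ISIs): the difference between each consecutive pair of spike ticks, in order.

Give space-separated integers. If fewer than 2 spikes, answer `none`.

Answer: 2 1 2 2 1 1 1 1 1

Derivation:
t=0: input=0 -> V=0
t=1: input=0 -> V=0
t=2: input=2 -> V=0 FIRE
t=3: input=0 -> V=0
t=4: input=2 -> V=0 FIRE
t=5: input=5 -> V=0 FIRE
t=6: input=0 -> V=0
t=7: input=4 -> V=0 FIRE
t=8: input=0 -> V=0
t=9: input=4 -> V=0 FIRE
t=10: input=3 -> V=0 FIRE
t=11: input=3 -> V=0 FIRE
t=12: input=3 -> V=0 FIRE
t=13: input=3 -> V=0 FIRE
t=14: input=3 -> V=0 FIRE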